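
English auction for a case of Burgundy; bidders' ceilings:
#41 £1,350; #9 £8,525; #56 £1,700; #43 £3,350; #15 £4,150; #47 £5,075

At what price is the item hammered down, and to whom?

#9 wins at £5,075

Limits ranked: 8,525 (#9) > 5,075 (#47) > 4,150 (#15) > 3,350 (#43) > 1,700 (#56) > 1,350 (#41)
Once the price passes £5,075, only #9 is left; the hammer falls at #47's limit of £5,075.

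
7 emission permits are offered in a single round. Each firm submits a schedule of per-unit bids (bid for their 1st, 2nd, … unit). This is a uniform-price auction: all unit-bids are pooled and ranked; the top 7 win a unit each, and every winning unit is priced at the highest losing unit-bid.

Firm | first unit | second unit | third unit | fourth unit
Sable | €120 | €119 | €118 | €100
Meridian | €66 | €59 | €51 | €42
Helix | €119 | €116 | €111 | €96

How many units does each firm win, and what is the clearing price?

All unit-bids, highest first — top 7: 120 (Sable-1), 119 (Sable-2), 119 (Helix-1), 118 (Sable-3), 116 (Helix-2), 111 (Helix-3), 100 (Sable-4)
First bid not allocated: €96.
Allocation: Helix 3, Sable 4.

Helix 3, Sable 4; clearing price €96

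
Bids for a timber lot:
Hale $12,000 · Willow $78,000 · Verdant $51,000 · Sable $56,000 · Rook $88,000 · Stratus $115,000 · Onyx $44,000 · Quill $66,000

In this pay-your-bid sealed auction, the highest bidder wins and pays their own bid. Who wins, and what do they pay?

Sorting bids: 115,000 (Stratus) > 88,000 (Rook) > 78,000 (Willow) > 66,000 (Quill) > 56,000 (Sable) > 51,000 (Verdant) > …
Stratus is highest → pays own bid, $115,000.

Stratus pays $115,000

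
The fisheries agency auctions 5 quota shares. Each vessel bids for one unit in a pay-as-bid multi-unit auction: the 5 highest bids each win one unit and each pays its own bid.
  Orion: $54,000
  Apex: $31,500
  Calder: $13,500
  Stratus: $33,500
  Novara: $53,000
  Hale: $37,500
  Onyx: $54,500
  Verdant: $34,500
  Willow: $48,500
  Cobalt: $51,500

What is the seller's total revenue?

Sorting: 54,500 (Onyx), 54,000 (Orion), 53,000 (Novara), 51,500 (Cobalt), 48,500 (Willow), 37,500 (Hale), 34,500 (Verdant), …
The 5 highest are Onyx, Orion, Novara, Cobalt, Willow.
Total revenue = 54,500 + 54,000 + 53,000 + 51,500 + 48,500 = $261,500.

Total revenue: $261,500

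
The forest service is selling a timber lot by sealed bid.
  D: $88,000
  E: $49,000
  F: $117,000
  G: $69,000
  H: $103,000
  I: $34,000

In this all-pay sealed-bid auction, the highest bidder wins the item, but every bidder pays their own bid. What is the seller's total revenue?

Rule: the highest bidder wins the item, but every bidder pays their own bid.
Bids ranked: 117,000 (F) > 103,000 (H) > 88,000 (D) > 69,000 (G) > 49,000 (E) > 34,000 (I)
Every bidder forfeits their bid regardless of winning.
Revenue = 88,000 + 49,000 + 117,000 + 69,000 + 103,000 + 34,000 = $460,000.

Total revenue: $460,000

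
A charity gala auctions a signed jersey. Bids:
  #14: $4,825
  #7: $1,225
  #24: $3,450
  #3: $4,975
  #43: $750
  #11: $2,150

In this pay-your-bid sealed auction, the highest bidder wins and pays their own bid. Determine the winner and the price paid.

#3 pays $4,975

Rule: the highest bidder wins and pays their own bid.
Sorting bids: 4,975 (#3) > 4,825 (#14) > 3,450 (#24) > 2,150 (#11) > 1,225 (#7) > 750 (#43)
#3 has the highest bid and pays exactly that: $4,975.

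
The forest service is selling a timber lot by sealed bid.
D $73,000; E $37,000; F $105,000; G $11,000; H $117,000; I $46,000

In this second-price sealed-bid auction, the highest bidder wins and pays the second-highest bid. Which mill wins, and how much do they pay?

H pays $105,000

Rule: the highest bidder wins and pays the second-highest bid.
Bids in order: 117,000 (H) > 105,000 (F) > 73,000 (D) > 46,000 (I) > 37,000 (E) > 11,000 (G)
H is highest; pays the second-highest bid, $105,000.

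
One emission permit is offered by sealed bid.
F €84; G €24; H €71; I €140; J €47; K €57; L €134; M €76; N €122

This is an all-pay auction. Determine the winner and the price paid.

Sorting bids: 140 (I) > 134 (L) > 122 (N) > 84 (F) > 76 (M) > 71 (H) > …
I is highest and takes the item; every bidder forfeits their bid.

I pays €140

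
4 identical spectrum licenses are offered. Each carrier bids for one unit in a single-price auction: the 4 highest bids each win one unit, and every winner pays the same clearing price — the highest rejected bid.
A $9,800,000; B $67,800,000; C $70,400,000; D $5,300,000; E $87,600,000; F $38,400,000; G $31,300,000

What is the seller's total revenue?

Total revenue: $125,200,000

Ordering the bids: 87,600,000 (E), 70,400,000 (C), 67,800,000 (B), 38,400,000 (F), 31,300,000 (G), 9,800,000 (A), …
The 4 highest are E, C, B, F.
Highest unsuccessful bid: $31,300,000 → clearing price.
Total revenue = 4 × $31,300,000 = $125,200,000.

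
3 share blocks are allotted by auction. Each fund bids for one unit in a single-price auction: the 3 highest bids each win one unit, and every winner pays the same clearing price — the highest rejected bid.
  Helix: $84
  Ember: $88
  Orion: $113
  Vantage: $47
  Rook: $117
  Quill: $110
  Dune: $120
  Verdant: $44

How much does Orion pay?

Bids ranked high→low: 120 (Dune), 117 (Rook), 113 (Orion), 110 (Quill), 88 (Ember), …
Winners (3 units): Dune, Rook, Orion.
Clearing price = highest rejected bid = $110.
Orion wins → pays $110.

Orion pays $110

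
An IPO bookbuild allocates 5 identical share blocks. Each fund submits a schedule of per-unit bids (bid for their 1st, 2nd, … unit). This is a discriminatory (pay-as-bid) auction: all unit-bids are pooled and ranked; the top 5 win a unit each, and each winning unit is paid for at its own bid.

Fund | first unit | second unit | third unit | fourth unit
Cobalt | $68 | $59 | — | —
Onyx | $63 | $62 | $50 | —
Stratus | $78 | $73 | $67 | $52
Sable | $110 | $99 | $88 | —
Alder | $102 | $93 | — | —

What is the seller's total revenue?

Total revenue: $492

All unit-bids, highest first — top 5: 110 (Sable-1), 102 (Alder-1), 99 (Sable-2), 93 (Alder-2), 88 (Sable-3)
Next rejected bid: $78 (not a price — pay-as-bid).
Each winning unit pays its own bid.
Revenue = 110 + 102 + 99 + 93 + 88 = $492.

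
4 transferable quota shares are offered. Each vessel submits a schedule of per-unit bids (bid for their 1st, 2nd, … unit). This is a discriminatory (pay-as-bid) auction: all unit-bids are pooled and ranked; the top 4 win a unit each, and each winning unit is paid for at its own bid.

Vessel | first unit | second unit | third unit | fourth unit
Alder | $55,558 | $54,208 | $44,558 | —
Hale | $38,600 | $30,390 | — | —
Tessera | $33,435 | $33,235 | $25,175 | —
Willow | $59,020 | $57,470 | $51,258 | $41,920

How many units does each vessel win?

Pooled unit-bids ranked (top 4): 59,020 (Willow-1), 57,470 (Willow-2), 55,558 (Alder-1), 54,208 (Alder-2)
Next rejected bid: $51,258 (not a price — pay-as-bid).
Allocation: Alder 2, Willow 2.

Alder 2, Willow 2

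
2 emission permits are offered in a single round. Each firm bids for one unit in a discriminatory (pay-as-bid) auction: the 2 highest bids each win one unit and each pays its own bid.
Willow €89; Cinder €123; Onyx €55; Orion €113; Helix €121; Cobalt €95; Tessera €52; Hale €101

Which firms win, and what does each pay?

Sorting: 123 (Cinder), 121 (Helix), 113 (Orion), 101 (Hale), …
Top 2: Cinder, Helix.
Each winner pays its own bid: Cinder €123, Helix €121.

Cinder €123, Helix €121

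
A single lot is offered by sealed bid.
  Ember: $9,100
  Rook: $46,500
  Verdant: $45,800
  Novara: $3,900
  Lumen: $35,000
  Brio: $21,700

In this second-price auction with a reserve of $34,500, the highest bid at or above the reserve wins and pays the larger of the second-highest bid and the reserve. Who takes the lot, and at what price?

Rule: the highest bid at or above the reserve wins and pays the larger of the second-highest bid and the reserve.
Bids ranked: 46,500 (Rook) > 45,800 (Verdant) > 35,000 (Lumen) > 21,700 (Brio) > 9,100 (Ember) > 3,900 (Novara)
Highest eligible bid: Rook at $46,500.
Second-highest bid $45,800 exceeds the reserve $34,500 → payment $45,800.

Rook pays $45,800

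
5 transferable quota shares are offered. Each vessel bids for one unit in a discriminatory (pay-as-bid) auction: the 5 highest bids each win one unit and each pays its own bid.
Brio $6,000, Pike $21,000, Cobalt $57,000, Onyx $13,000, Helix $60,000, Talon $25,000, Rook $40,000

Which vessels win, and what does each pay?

Helix $60,000, Cobalt $57,000, Rook $40,000, Talon $25,000, Pike $21,000

Bids ranked high→low: 60,000 (Helix), 57,000 (Cobalt), 40,000 (Rook), 25,000 (Talon), 21,000 (Pike), 13,000 (Onyx), 6,000 (Brio)
Top 5: Helix, Cobalt, Rook, Talon, Pike.
Each winner pays its own bid: Helix $60,000, Cobalt $57,000, Rook $40,000, Talon $25,000, Pike $21,000.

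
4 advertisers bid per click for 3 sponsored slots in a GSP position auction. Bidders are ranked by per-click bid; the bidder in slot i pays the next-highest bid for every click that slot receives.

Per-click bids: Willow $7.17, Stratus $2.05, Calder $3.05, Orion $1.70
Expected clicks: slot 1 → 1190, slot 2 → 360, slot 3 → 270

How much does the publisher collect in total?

Sorting advertisers: $7.17 (Willow) > $3.05 (Calder) > $2.05 (Stratus) > $1.70 (Orion)
Slot 1: Willow pays $3.05 × 1190 = $3629.50
Slot 2: Calder pays $2.05 × 360 = $738.00
Slot 3: Stratus pays $1.70 × 270 = $459.00
Total = $4826.50

Total revenue: $4826.50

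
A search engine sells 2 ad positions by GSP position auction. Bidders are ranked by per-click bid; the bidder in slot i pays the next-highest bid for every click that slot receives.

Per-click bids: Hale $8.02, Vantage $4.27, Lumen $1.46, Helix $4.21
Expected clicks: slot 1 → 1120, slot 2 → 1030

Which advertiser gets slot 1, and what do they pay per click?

Sorting advertisers: $8.02 (Hale) > $4.27 (Vantage) > $4.21 (Helix) > …
Slot 1 goes to the first-ranked bidder, Hale, who pays the next bid down: $4.27/click.

Hale; $4.27 per click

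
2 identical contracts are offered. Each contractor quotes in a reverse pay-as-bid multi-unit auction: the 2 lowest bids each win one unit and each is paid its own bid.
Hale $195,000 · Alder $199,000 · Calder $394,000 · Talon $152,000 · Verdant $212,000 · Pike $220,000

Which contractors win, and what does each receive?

Talon $152,000, Hale $195,000

Bids ranked low→high: 152,000 (Talon), 195,000 (Hale), 199,000 (Alder), 212,000 (Verdant), …
Winners (2 units): Talon, Hale.
Each winner is paid its own bid: Talon $152,000, Hale $195,000.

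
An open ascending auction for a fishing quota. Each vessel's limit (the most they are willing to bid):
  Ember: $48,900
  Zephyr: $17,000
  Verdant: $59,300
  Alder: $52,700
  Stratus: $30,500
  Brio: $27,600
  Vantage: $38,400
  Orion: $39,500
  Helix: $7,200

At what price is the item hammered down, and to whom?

Limits ranked: 59,300 (Verdant) > 52,700 (Alder) > 48,900 (Ember) > 39,500 (Orion) > 38,400 (Vantage) > 30,500 (Stratus) > …
Once the price passes $52,700, only Verdant is left; the hammer falls at Alder's limit of $52,700.

Verdant wins at $52,700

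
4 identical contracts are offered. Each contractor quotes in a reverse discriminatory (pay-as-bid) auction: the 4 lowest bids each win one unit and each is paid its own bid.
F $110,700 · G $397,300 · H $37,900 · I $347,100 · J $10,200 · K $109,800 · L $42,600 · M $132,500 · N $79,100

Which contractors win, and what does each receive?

Ordering the bids: 10,200 (J), 37,900 (H), 42,600 (L), 79,100 (N), 109,800 (K), 110,700 (F), …
Winners (4 units): J, H, L, N.
Each winner is paid its own bid: J $10,200, H $37,900, L $42,600, N $79,100.

J $10,200, H $37,900, L $42,600, N $79,100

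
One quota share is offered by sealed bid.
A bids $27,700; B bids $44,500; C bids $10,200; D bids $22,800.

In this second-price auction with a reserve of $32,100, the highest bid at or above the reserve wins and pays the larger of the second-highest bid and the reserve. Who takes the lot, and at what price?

Bids in order: 44,500 (B) > 27,700 (A) > 22,800 (D) > 10,200 (C)
Highest eligible bid: B at $44,500.
max(second-highest $27,700, reserve $32,100) = $32,100.

B pays $32,100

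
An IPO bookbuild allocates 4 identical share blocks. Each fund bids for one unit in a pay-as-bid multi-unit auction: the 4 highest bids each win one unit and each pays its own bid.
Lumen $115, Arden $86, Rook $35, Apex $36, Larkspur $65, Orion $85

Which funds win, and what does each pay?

Ordering the bids: 115 (Lumen), 86 (Arden), 85 (Orion), 65 (Larkspur), 36 (Apex), 35 (Rook)
Top 4: Lumen, Arden, Orion, Larkspur.
Each winner pays its own bid: Lumen $115, Arden $86, Orion $85, Larkspur $65.

Lumen $115, Arden $86, Orion $85, Larkspur $65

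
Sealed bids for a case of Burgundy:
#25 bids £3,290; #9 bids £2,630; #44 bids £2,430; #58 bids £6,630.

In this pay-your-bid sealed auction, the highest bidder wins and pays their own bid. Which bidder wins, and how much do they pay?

#58 pays £6,630

Bids in order: 6,630 (#58) > 3,290 (#25) > 2,630 (#9) > 2,430 (#44)
#58 has the highest bid and pays exactly that: £6,630.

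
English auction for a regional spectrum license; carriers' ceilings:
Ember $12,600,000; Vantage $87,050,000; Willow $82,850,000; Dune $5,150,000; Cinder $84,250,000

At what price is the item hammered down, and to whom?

Vantage wins at $84,250,000

Limits ranked: 87,050,000 (Vantage) > 84,250,000 (Cinder) > 82,850,000 (Willow) > 12,600,000 (Ember) > 5,150,000 (Dune)
Bidding ends when Cinder exits at $84,250,000; Vantage takes it.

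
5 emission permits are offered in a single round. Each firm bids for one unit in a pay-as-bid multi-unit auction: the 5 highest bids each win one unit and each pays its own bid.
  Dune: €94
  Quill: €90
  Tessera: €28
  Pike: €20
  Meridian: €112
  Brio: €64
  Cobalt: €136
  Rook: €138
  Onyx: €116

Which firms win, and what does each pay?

Sorting: 138 (Rook), 136 (Cobalt), 116 (Onyx), 112 (Meridian), 94 (Dune), 90 (Quill), 64 (Brio), …
Top 5: Rook, Cobalt, Onyx, Meridian, Dune.
Each winner pays its own bid: Rook €138, Cobalt €136, Onyx €116, Meridian €112, Dune €94.

Rook €138, Cobalt €136, Onyx €116, Meridian €112, Dune €94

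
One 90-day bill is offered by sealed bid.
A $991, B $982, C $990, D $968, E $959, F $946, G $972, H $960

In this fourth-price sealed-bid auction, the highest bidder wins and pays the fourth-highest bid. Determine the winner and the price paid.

Rule: the highest bidder wins and pays the fourth-highest bid.
Bids in order: 991 (A) > 990 (C) > 982 (B) > 972 (G) > 968 (D) > 960 (H) > …
A is highest; pays the fourth-highest bid, $972.

A pays $972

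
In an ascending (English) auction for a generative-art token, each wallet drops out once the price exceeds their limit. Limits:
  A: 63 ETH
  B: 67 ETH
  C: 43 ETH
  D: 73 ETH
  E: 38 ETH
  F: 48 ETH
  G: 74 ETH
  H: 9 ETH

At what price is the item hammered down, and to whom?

G wins at 73 ETH

Sorting limits: 74 (G) > 73 (D) > 67 (B) > 63 (A) > 48 (F) > 43 (C) > …
Bidding ends when D exits at 73 ETH; G takes it.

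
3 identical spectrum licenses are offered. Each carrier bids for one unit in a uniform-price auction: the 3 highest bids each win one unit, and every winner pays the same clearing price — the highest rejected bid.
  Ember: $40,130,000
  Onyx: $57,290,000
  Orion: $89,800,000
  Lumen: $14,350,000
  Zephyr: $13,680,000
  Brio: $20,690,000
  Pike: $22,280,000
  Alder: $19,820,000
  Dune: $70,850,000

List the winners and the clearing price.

Sorting: 89,800,000 (Orion), 70,850,000 (Dune), 57,290,000 (Onyx), 40,130,000 (Ember), 22,280,000 (Pike), …
The 3 highest are Orion, Dune, Onyx.
Highest unsuccessful bid: $40,130,000 → clearing price.

Orion, Dune, Onyx; each pays $40,130,000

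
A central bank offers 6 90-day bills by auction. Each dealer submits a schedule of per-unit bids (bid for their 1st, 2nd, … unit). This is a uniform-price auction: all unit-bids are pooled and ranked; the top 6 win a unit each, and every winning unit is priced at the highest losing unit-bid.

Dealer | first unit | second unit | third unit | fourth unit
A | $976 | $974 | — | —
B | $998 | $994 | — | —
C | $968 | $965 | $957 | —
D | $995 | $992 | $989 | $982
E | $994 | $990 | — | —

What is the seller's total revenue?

Merging the schedules and taking the best 6: 998 (B-1), 995 (D-1), 994 (B-2), 994 (E-1), 992 (D-2), 990 (E-2)
The (k+1)-th unit-bid is $989.
Allocation: B 2, D 2, E 2. Every unit priced at $989.
Revenue = 6 × 989 = $5,934.

Total revenue: $5,934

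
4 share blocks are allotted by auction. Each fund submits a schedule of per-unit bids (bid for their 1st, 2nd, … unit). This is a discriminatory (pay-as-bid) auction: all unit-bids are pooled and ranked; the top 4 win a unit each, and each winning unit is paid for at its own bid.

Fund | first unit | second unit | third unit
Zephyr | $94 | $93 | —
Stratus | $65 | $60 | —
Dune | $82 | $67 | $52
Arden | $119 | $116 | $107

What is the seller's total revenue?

Total revenue: $436

All unit-bids, highest first — top 4: 119 (Arden-1), 116 (Arden-2), 107 (Arden-3), 94 (Zephyr-1)
Next rejected bid: $93 (not a price — pay-as-bid).
Each winning unit pays its own bid.
Revenue = 119 + 116 + 107 + 94 = $436.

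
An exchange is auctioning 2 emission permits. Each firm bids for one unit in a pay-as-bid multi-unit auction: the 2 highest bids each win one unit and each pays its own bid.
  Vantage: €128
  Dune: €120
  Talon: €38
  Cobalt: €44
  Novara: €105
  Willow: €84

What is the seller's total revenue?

Sorting: 128 (Vantage), 120 (Dune), 105 (Novara), 84 (Willow), …
The 2 highest are Vantage, Dune.
Total revenue = 128 + 120 = €248.

Total revenue: €248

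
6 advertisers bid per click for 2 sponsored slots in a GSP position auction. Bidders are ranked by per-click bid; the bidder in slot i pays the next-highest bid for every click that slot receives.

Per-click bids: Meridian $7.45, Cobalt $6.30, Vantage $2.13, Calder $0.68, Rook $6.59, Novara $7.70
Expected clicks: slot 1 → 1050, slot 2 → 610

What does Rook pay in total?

Sorting advertisers: $7.70 (Novara) > $7.45 (Meridian) > $6.59 (Rook) > …
Rook ranks below slot 2 → no slot, pays nothing.

Rook pays $0.00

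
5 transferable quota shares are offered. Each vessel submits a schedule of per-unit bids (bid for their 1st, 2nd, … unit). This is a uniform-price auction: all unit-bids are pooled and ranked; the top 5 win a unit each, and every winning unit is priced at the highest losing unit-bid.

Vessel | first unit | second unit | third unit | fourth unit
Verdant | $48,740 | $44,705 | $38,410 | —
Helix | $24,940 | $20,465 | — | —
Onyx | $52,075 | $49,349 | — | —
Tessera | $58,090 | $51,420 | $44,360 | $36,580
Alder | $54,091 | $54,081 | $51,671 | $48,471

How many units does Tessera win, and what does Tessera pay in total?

Pooled unit-bids ranked (top 5): 58,090 (Tessera-1), 54,091 (Alder-1), 54,081 (Alder-2), 52,075 (Onyx-1), 51,671 (Alder-3)
Highest rejected unit-bid = $51,420.
Tessera wins 1 unit(s) at $51,420 each.

Tessera: 1 unit, pays $51,420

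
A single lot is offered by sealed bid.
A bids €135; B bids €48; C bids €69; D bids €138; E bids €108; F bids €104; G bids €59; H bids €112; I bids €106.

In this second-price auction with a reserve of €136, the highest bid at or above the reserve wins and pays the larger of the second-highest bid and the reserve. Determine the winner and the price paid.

Second-price auction with a reserve of €136: the highest bid at or above the reserve wins and pays the larger of the second-highest bid and the reserve.
Sorting bids: 138 (D) > 135 (A) > 112 (H) > 108 (E) > 106 (I) > 104 (F) > …
D has the top bid at or above the reserve (€138).
max(second-highest €135, reserve €136) = €136.

D pays €136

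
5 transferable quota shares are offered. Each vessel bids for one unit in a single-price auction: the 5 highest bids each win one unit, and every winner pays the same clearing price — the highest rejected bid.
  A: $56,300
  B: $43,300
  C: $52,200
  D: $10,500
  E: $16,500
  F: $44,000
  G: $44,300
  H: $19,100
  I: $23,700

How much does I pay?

I pays $0

Bids ranked high→low: 56,300 (A), 52,200 (C), 44,300 (G), 44,000 (F), 43,300 (B), 23,700 (I), 19,100 (H), …
Top 5: A, C, G, F, B.
First losing bid is I's $23,700, which sets the uniform price.
I does not win → pays $0.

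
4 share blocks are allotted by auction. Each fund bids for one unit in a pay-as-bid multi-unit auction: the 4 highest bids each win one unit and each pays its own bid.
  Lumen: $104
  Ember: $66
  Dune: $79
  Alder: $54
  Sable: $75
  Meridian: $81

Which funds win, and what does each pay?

Ordering the bids: 104 (Lumen), 81 (Meridian), 79 (Dune), 75 (Sable), 66 (Ember), 54 (Alder)
Winners (4 units): Lumen, Meridian, Dune, Sable.
Each winner pays its own bid: Lumen $104, Meridian $81, Dune $79, Sable $75.

Lumen $104, Meridian $81, Dune $79, Sable $75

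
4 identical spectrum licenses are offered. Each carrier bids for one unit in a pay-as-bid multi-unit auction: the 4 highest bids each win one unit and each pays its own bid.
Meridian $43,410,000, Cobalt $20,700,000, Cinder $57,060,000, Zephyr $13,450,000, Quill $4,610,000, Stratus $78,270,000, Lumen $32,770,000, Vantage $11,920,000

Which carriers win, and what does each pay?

Stratus $78,270,000, Cinder $57,060,000, Meridian $43,410,000, Lumen $32,770,000

Sorting: 78,270,000 (Stratus), 57,060,000 (Cinder), 43,410,000 (Meridian), 32,770,000 (Lumen), 20,700,000 (Cobalt), 13,450,000 (Zephyr), …
Top 4: Stratus, Cinder, Meridian, Lumen.
Each winner pays its own bid: Stratus $78,270,000, Cinder $57,060,000, Meridian $43,410,000, Lumen $32,770,000.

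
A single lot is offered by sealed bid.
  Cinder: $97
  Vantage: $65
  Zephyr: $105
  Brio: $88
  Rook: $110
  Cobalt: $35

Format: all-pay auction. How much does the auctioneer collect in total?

Total revenue: $500

Bids in order: 110 (Rook) > 105 (Zephyr) > 97 (Cinder) > 88 (Brio) > 65 (Vantage) > 35 (Cobalt)
Every bidder forfeits their bid regardless of winning.
Revenue = 97 + 65 + 105 + 88 + 110 + 35 = $500.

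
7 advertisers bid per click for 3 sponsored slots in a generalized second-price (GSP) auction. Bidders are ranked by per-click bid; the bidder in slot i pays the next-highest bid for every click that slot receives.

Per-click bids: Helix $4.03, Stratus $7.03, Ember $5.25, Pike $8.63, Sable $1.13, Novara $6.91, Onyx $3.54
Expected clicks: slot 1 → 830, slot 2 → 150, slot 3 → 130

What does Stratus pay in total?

Stratus pays $1036.50

Ranked by bid: $8.63 (Pike) > $7.03 (Stratus) > $6.91 (Novara) > $5.25 (Ember) > …
Stratus holds slot 2 → pays next bid $6.91 × 150 clicks = $1036.50.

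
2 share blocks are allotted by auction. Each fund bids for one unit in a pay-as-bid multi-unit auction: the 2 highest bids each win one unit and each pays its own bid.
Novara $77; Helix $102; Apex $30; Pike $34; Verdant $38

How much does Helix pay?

Helix pays $102

Bids ranked high→low: 102 (Helix), 77 (Novara), 38 (Verdant), 34 (Pike), …
The 2 highest are Helix, Novara.
Helix wins → own bid $102.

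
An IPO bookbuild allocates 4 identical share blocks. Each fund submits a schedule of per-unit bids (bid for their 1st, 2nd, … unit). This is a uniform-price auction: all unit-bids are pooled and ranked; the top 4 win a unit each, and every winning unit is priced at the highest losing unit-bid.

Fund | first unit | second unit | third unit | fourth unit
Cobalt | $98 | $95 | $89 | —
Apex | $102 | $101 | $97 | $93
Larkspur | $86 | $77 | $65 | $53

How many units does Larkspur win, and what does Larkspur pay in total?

Larkspur: 0 units, pays $0

All unit-bids, highest first — top 4: 102 (Apex-1), 101 (Apex-2), 98 (Cobalt-1), 97 (Apex-3)
Highest rejected unit-bid = $95.
Larkspur wins 0 unit(s) at $95 each.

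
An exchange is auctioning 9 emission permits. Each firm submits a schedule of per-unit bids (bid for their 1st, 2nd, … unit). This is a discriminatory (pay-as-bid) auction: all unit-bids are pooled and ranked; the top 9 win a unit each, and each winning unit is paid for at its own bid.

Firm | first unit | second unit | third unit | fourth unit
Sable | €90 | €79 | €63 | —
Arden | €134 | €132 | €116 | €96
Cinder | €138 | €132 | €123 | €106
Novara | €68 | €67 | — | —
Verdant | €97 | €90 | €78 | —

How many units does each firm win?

Arden 4, Cinder 4, Verdant 1

Merging the schedules and taking the best 9: 138 (Cinder-1), 134 (Arden-1), 132 (Arden-2), 132 (Cinder-2), 123 (Cinder-3), 116 (Arden-3), 106 (Cinder-4), 97 (Verdant-1), 96 (Arden-4)
Next rejected bid: €90 (not a price — pay-as-bid).
Allocation: Arden 4, Cinder 4, Verdant 1.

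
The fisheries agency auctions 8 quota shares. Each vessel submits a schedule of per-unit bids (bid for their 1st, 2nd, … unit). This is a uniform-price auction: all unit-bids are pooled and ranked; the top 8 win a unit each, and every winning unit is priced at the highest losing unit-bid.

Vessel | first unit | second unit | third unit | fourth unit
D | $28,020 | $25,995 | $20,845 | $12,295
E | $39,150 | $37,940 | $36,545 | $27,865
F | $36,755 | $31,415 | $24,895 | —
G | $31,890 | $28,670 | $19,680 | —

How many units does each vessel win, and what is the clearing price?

D 1, E 3, F 2, G 2; clearing price $27,865

Pooled unit-bids ranked (top 8): 39,150 (E-1), 37,940 (E-2), 36,755 (F-1), 36,545 (E-3), 31,890 (G-1), 31,415 (F-2), 28,670 (G-2), 28,020 (D-1)
First bid not allocated: $27,865.
Allocation: D 1, E 3, F 2, G 2.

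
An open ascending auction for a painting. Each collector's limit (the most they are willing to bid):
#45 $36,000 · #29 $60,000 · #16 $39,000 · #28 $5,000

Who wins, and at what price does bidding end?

Rule: the price rises until one bidder remains; the winner pays the price at which the last rival dropped out.
Sorting limits: 60,000 (#29) > 39,000 (#16) > 36,000 (#45) > 5,000 (#28)
#16 is the last rival to drop out, at $39,000; #29 remains and wins at that price.

#29 wins at $39,000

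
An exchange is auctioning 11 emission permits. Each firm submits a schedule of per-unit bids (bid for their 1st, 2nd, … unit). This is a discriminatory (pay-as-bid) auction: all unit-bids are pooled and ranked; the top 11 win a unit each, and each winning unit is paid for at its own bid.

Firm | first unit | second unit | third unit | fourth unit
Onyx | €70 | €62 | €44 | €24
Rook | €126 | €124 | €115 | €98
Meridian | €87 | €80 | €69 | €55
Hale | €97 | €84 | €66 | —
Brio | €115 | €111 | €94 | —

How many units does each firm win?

All unit-bids, highest first — top 11: 126 (Rook-1), 124 (Rook-2), 115 (Rook-3), 115 (Brio-1), 111 (Brio-2), 98 (Rook-4), 97 (Hale-1), 94 (Brio-3), 87 (Meridian-1), 84 (Hale-2), 80 (Meridian-2)
Next rejected bid: €70 (not a price — pay-as-bid).
Allocation: Brio 3, Hale 2, Meridian 2, Rook 4.

Brio 3, Hale 2, Meridian 2, Rook 4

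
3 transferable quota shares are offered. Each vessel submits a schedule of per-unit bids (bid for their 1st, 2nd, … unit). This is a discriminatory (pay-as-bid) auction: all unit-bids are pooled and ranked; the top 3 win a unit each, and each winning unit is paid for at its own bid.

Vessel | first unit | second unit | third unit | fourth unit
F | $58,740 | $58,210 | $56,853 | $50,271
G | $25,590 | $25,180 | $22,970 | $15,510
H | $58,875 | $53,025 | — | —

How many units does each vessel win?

F 2, H 1

Merging the schedules and taking the best 3: 58,875 (H-1), 58,740 (F-1), 58,210 (F-2)
Next rejected bid: $56,853 (not a price — pay-as-bid).
Allocation: F 2, H 1.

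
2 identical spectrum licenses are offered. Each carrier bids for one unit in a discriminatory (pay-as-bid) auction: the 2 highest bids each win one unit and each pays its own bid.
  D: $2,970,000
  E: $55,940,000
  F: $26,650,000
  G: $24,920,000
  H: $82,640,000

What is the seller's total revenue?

Bids ranked high→low: 82,640,000 (H), 55,940,000 (E), 26,650,000 (F), 24,920,000 (G), …
The 2 highest are H, E.
Total revenue = 82,640,000 + 55,940,000 = $138,580,000.

Total revenue: $138,580,000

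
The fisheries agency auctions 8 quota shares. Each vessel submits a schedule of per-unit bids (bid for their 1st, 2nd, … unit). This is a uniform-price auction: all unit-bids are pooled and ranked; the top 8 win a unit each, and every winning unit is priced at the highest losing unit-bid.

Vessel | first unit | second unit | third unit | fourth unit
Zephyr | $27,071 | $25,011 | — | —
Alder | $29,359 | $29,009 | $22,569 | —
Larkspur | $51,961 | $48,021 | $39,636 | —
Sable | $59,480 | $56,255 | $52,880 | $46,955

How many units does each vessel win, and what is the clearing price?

Merging the schedules and taking the best 8: 59,480 (Sable-1), 56,255 (Sable-2), 52,880 (Sable-3), 51,961 (Larkspur-1), 48,021 (Larkspur-2), 46,955 (Sable-4), 39,636 (Larkspur-3), 29,359 (Alder-1)
First bid not allocated: $29,009.
Allocation: Alder 1, Larkspur 3, Sable 4.

Alder 1, Larkspur 3, Sable 4; clearing price $29,009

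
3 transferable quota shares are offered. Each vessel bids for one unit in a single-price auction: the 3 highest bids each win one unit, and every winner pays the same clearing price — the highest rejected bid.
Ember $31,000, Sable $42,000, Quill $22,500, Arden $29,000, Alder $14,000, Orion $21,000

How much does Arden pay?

Arden pays $22,500

Bids ranked high→low: 42,000 (Sable), 31,000 (Ember), 29,000 (Arden), 22,500 (Quill), 21,000 (Orion), …
Winners (3 units): Sable, Ember, Arden.
Highest unsuccessful bid: $22,500 → clearing price.
Arden wins → pays $22,500.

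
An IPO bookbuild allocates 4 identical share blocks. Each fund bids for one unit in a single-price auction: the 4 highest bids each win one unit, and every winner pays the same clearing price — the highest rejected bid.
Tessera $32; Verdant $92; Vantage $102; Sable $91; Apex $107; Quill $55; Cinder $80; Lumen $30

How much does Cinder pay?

Cinder pays $0

Ordering the bids: 107 (Apex), 102 (Vantage), 92 (Verdant), 91 (Sable), 80 (Cinder), 55 (Quill), …
The 4 highest are Apex, Vantage, Verdant, Sable.
First losing bid is Cinder's $80, which sets the uniform price.
Cinder does not win → pays $0.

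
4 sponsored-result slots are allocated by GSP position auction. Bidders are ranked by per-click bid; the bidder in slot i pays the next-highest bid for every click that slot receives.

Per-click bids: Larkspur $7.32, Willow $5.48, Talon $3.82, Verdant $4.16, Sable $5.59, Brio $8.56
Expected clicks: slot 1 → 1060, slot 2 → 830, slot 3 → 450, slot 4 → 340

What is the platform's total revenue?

Sorting advertisers: $8.56 (Brio) > $7.32 (Larkspur) > $5.59 (Sable) > $5.48 (Willow) > $4.16 (Verdant) > …
Slot 1: Brio pays $7.32 × 1060 = $7759.20
Slot 2: Larkspur pays $5.59 × 830 = $4639.70
Slot 3: Sable pays $5.48 × 450 = $2466.00
Slot 4: Willow pays $4.16 × 340 = $1414.40
Total = $16279.30

Total revenue: $16279.30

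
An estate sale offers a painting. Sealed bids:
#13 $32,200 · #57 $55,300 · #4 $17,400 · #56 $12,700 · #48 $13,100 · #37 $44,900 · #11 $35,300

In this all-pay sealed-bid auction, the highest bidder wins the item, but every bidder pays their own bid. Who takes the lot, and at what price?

#57 pays $55,300

Rule: the highest bidder wins the item, but every bidder pays their own bid.
Sorting bids: 55,300 (#57) > 44,900 (#37) > 35,300 (#11) > 32,200 (#13) > 17,400 (#4) > 13,100 (#48) > …
#57 is highest and takes the item; every bidder forfeits their bid.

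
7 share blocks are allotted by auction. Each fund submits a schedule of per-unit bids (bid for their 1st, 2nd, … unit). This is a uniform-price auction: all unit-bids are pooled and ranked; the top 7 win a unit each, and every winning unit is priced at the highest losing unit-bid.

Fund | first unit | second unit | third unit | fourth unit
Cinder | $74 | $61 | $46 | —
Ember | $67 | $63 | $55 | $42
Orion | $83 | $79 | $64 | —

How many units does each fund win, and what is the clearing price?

Cinder 2, Ember 2, Orion 3; clearing price $55

All unit-bids, highest first — top 7: 83 (Orion-1), 79 (Orion-2), 74 (Cinder-1), 67 (Ember-1), 64 (Orion-3), 63 (Ember-2), 61 (Cinder-2)
Highest rejected unit-bid = $55.
Allocation: Cinder 2, Ember 2, Orion 3.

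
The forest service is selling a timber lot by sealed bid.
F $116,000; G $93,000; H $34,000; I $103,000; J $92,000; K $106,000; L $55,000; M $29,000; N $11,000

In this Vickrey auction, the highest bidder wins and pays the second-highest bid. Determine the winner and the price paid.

Sorting bids: 116,000 (F) > 106,000 (K) > 103,000 (I) > 93,000 (G) > 92,000 (J) > 55,000 (L) > …
F is highest; pays the second-highest bid, $106,000.

F pays $106,000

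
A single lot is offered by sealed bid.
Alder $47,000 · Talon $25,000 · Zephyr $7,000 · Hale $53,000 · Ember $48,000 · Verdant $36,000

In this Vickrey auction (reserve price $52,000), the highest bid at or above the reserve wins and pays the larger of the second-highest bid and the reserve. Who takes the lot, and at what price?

Sorting bids: 53,000 (Hale) > 48,000 (Ember) > 47,000 (Alder) > 36,000 (Verdant) > 25,000 (Talon) > 7,000 (Zephyr)
Hale has the top bid at or above the reserve ($53,000).
max(second-highest $48,000, reserve $52,000) = $52,000.

Hale pays $52,000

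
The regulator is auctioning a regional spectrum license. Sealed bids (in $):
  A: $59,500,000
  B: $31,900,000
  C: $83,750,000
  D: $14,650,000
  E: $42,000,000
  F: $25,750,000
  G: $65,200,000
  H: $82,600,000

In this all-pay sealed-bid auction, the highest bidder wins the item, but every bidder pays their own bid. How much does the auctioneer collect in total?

Bids in order: 83,750,000 (C) > 82,600,000 (H) > 65,200,000 (G) > 59,500,000 (A) > 42,000,000 (E) > 31,900,000 (B) > …
C wins with the top bid; all bids are sunk regardless.
Every bidder forfeits their bid regardless of winning.
Revenue = 59,500,000 + 31,900,000 + 83,750,000 + 14,650,000 + 42,000,000 + 25,750,000 + 65,200,000 + 82,600,000 = $405,350,000.

Total revenue: $405,350,000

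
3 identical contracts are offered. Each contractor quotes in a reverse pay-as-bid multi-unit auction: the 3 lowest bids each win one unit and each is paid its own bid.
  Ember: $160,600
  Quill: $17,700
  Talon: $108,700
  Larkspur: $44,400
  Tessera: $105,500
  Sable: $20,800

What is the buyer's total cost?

Total cost: $82,900

Ordering the bids: 17,700 (Quill), 20,800 (Sable), 44,400 (Larkspur), 105,500 (Tessera), 108,700 (Talon), …
Lowest 3: Quill, Sable, Larkspur.
Total cost = 17,700 + 20,800 + 44,400 = $82,900.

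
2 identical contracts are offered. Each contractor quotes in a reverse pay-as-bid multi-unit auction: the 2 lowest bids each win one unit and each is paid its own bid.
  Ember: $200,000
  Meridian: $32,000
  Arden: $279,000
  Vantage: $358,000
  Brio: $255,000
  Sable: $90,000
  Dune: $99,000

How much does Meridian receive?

Sorting: 32,000 (Meridian), 90,000 (Sable), 99,000 (Dune), 200,000 (Ember), …
Winners (2 units): Meridian, Sable.
Meridian wins → own bid $32,000.

Meridian is paid $32,000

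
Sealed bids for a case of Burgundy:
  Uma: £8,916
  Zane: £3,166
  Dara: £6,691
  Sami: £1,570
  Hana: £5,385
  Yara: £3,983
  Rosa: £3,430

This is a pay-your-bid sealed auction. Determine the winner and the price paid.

Uma pays £8,916

Sorting bids: 8,916 (Uma) > 6,691 (Dara) > 5,385 (Hana) > 3,983 (Yara) > 3,430 (Rosa) > 3,166 (Zane) > …
Uma has the highest bid and pays exactly that: £8,916.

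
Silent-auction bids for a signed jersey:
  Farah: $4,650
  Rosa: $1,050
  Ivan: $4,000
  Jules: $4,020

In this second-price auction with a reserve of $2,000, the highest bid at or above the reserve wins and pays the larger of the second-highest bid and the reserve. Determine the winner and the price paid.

Rule: the highest bid at or above the reserve wins and pays the larger of the second-highest bid and the reserve.
Sorting bids: 4,650 (Farah) > 4,020 (Jules) > 4,000 (Ivan) > 1,050 (Rosa)
Farah has the top bid at or above the reserve ($4,650).
Second-highest bid $4,020 exceeds the reserve $2,000 → payment $4,020.

Farah pays $4,020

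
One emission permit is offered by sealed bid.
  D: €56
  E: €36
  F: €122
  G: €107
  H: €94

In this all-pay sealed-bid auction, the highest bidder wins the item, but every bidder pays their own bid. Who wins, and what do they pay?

F pays €122

Sorting bids: 122 (F) > 107 (G) > 94 (H) > 56 (D) > 36 (E)
F is highest and takes the item; every bidder forfeits their bid.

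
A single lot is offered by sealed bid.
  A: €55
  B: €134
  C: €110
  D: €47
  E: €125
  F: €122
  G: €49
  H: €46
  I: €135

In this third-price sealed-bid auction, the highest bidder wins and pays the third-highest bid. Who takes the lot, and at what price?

Bids ranked: 135 (I) > 134 (B) > 125 (E) > 122 (F) > 110 (C) > 55 (A) > …
I is highest; pays the third-highest bid, €125.

I pays €125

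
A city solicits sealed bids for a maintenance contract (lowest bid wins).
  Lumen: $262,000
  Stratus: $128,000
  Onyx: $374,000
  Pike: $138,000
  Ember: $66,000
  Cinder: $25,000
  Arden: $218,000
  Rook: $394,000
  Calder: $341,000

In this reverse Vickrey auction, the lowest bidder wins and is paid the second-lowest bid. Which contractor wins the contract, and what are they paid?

Reverse Vickrey auction: the lowest bidder wins and is paid the second-lowest bid.
Bids ranked: 25,000 (Cinder) < 66,000 (Ember) < 128,000 (Stratus) < 138,000 (Pike) < 218,000 (Arden) < 262,000 (Lumen) < …
Second-price: Cinder is paid Ember's bid of $66,000.

Cinder is paid $66,000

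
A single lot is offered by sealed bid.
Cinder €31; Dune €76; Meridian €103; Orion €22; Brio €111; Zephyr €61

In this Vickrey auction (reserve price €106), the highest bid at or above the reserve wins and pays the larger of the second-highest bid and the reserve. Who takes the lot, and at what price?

Bids in order: 111 (Brio) > 103 (Meridian) > 76 (Dune) > 61 (Zephyr) > 31 (Cinder) > 22 (Orion)
Brio has the top bid at or above the reserve (€111).
max(second-highest €103, reserve €106) = €106.

Brio pays €106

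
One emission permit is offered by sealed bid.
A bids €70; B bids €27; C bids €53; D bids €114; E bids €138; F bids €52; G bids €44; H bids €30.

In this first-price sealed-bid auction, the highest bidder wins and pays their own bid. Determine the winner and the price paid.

E pays €138

First-price sealed-bid auction: the highest bidder wins and pays their own bid.
Bids in order: 138 (E) > 114 (D) > 70 (A) > 53 (C) > 52 (F) > 44 (G) > …
E has the highest bid and pays exactly that: €138.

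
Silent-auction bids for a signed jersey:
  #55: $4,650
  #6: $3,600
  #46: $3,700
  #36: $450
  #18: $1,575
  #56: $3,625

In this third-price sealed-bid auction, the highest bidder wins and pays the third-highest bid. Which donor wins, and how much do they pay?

Third-price sealed-bid auction: the highest bidder wins and pays the third-highest bid.
Bids in order: 4,650 (#55) > 3,700 (#46) > 3,625 (#56) > 3,600 (#6) > 1,575 (#18) > 450 (#36)
#55 is highest; pays the third-highest bid, $3,625.

#55 pays $3,625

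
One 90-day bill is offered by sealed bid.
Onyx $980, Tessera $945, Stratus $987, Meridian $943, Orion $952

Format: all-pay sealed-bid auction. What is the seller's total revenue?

Total revenue: $4,807

Rule: the highest bidder wins the item, but every bidder pays their own bid.
Bids in order: 987 (Stratus) > 980 (Onyx) > 952 (Orion) > 945 (Tessera) > 943 (Meridian)
Every bidder forfeits their bid regardless of winning.
Revenue = 980 + 945 + 987 + 943 + 952 = $4,807.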